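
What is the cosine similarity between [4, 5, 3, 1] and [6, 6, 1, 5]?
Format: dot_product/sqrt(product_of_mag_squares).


dot = 62. |a|^2 = 51, |b|^2 = 98. cos = 62/sqrt(4998).

62/sqrt(4998)


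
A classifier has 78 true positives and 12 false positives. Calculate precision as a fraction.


Precision = TP / (TP + FP) = 78 / 90 = 13/15.

13/15


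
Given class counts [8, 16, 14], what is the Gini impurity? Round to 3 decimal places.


Total = 38. Proportions: 8/38, 16/38, 14/38. sum(p_i^2) = 0.3573. Gini = 1 - 0.3573 = 0.6427, which rounds to 0.643.

0.643


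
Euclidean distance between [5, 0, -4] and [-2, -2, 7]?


d = sqrt(sum of squared differences). (5--2)^2=49, (0--2)^2=4, (-4-7)^2=121. Sum = 174.

sqrt(174)


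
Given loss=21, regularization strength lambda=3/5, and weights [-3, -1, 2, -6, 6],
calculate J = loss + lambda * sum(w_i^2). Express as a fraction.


L2 sq norm = sum(w^2) = 86. J = 21 + 3/5 * 86 = 363/5.

363/5


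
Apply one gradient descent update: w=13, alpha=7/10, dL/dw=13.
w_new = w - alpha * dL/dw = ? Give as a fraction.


w_new = 13 - 7/10 * 13 = 13 - 91/10 = 39/10.

39/10


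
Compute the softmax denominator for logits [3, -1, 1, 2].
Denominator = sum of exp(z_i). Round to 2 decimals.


Denom = e^3=20.0855 + e^-1=0.3679 + e^1=2.7183 + e^2=7.3891. Sum = 30.5608, which rounds to 30.56.

30.56


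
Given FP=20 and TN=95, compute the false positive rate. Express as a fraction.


FPR = FP / (FP + TN) = 20 / 115 = 4/23.

4/23


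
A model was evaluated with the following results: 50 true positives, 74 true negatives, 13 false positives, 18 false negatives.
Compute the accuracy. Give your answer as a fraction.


Accuracy = (TP + TN) / (TP + TN + FP + FN) = (50 + 74) / 155 = 4/5.

4/5


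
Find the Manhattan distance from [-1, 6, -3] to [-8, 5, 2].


d = sum of absolute differences: |-1--8|=7 + |6-5|=1 + |-3-2|=5 = 13.

13


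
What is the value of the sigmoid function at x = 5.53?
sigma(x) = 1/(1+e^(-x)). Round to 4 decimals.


sigma(5.53) = 1/(1+e^(-5.53)) = 1/(1+0.003966) = 1/1.003966 = 0.9960.

0.9960


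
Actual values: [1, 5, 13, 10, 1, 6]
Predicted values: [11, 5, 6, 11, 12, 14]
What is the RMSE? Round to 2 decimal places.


MSE = 55.8333. RMSE = sqrt(55.8333) = 7.47.

7.47


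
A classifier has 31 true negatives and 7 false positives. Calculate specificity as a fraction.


Specificity = TN / (TN + FP) = 31 / 38 = 31/38.

31/38


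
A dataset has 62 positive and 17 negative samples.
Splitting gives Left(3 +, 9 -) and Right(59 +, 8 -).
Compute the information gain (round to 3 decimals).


H(parent) = 0.7513. H(left) = 0.8113, H(right) = 0.5276. Weighted = (12/79)*0.8113 + (67/79)*0.5276 = 0.5707. IG = 0.7513 - 0.5707 = 0.1806, which rounds to 0.181.

0.181


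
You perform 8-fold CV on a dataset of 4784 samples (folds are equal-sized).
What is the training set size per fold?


Each validation fold has 4784/8 = 598 samples. Training set = 4784 - 598 = 4186.

4186


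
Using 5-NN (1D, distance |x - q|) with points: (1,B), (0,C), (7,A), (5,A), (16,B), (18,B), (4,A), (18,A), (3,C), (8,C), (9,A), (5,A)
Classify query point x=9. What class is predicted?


Distances: |1-9|=8, |0-9|=9, |7-9|=2, |5-9|=4, |16-9|=7, |18-9|=9, |4-9|=5, |18-9|=9, |3-9|=6, |8-9|=1, |9-9|=0, |5-9|=4. 5 nearest: (9,A), (8,C), (7,A), (5,A), (5,A). Counts: {'A': 4, 'C': 1}. Majority class: A.

A


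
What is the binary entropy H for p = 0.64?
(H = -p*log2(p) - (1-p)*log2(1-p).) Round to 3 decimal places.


H = -0.64*log2(0.64) - 0.36*log2(0.36) = 0.943.

0.943


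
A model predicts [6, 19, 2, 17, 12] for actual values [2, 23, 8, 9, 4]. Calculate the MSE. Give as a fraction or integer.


MSE = (1/5) * ((2-6)^2=16 + (23-19)^2=16 + (8-2)^2=36 + (9-17)^2=64 + (4-12)^2=64). Sum = 196. MSE = 196/5.

196/5


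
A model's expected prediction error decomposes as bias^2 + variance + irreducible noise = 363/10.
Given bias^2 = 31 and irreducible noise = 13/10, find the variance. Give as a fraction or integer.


Total error = bias^2 + variance + irreducible noise. So variance = 363/10 - 31 - 13/10 = 4.

4


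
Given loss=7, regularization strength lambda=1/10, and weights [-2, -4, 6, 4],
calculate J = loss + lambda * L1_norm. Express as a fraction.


L1 norm = sum(|w|) = 16. J = 7 + 1/10 * 16 = 43/5.

43/5


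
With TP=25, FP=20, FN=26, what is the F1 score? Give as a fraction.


Precision = 25/45 = 5/9. Recall = 25/51 = 25/51. F1 = 2*P*R/(P+R) = 25/48.

25/48


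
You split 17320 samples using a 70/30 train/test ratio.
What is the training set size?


Test set = 17320 * 30% = 5196. Training set = 17320 - 5196 = 12124.

12124


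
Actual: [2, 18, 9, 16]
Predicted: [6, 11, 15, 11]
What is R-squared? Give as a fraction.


Mean(y) = 45/4. SS_res = 126. SS_tot = 635/4. R^2 = 1 - 126/(635/4) = 131/635.

131/635


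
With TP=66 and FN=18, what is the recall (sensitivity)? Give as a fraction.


Recall = TP / (TP + FN) = 66 / 84 = 11/14.

11/14


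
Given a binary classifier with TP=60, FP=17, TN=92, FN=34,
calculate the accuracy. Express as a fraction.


Accuracy = (TP + TN) / (TP + TN + FP + FN) = (60 + 92) / 203 = 152/203.

152/203


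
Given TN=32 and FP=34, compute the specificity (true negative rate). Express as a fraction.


Specificity = TN / (TN + FP) = 32 / 66 = 16/33.

16/33


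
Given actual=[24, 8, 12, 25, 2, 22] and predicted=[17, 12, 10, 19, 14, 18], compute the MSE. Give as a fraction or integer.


MSE = (1/6) * ((24-17)^2=49 + (8-12)^2=16 + (12-10)^2=4 + (25-19)^2=36 + (2-14)^2=144 + (22-18)^2=16). Sum = 265. MSE = 265/6.

265/6


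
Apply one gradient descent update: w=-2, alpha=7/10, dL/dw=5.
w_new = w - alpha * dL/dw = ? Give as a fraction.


w_new = -2 - 7/10 * 5 = -2 - 7/2 = -11/2.

-11/2


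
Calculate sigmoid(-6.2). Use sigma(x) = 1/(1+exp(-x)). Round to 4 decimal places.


sigma(-6.2) = 1/(1+e^(6.2)) = 1/(1+492.749041) = 1/493.749041 = 0.0020.

0.0020


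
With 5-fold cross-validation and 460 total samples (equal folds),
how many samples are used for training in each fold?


Each validation fold has 460/5 = 92 samples. Training set = 460 - 92 = 368.

368


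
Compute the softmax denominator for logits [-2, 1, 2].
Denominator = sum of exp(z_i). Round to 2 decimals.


Denom = e^-2=0.1353 + e^1=2.7183 + e^2=7.3891. Sum = 10.2427, which rounds to 10.24.

10.24


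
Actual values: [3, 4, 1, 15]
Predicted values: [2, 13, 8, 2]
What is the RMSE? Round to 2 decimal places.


MSE = 75.0000. RMSE = sqrt(75.0000) = 8.66.

8.66


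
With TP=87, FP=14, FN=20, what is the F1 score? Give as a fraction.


Precision = 87/101 = 87/101. Recall = 87/107 = 87/107. F1 = 2*P*R/(P+R) = 87/104.

87/104


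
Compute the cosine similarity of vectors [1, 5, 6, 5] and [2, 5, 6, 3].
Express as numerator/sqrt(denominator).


dot = 78. |a|^2 = 87, |b|^2 = 74. cos = 78/sqrt(6438).

78/sqrt(6438)


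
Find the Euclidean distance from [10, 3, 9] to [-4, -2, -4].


d = sqrt(sum of squared differences). (10--4)^2=196, (3--2)^2=25, (9--4)^2=169. Sum = 390.

sqrt(390)


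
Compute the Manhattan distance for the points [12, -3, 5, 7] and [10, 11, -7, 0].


d = sum of absolute differences: |12-10|=2 + |-3-11|=14 + |5--7|=12 + |7-0|=7 = 35.

35


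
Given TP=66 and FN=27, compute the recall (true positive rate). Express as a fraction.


Recall = TP / (TP + FN) = 66 / 93 = 22/31.

22/31


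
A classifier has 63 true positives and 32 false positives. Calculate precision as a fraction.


Precision = TP / (TP + FP) = 63 / 95 = 63/95.

63/95


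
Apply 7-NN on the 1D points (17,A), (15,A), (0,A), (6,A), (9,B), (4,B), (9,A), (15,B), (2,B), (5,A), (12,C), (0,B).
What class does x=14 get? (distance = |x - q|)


Distances: |17-14|=3, |15-14|=1, |0-14|=14, |6-14|=8, |9-14|=5, |4-14|=10, |9-14|=5, |15-14|=1, |2-14|=12, |5-14|=9, |12-14|=2, |0-14|=14. 7 nearest: (15,A), (15,B), (12,C), (17,A), (9,A), (9,B), (6,A). Counts: {'A': 4, 'B': 2, 'C': 1}. Majority class: A.

A


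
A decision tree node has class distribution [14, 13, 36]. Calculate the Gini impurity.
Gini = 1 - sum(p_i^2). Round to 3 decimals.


Total = 63. Proportions: 14/63, 13/63, 36/63. sum(p_i^2) = 0.4185. Gini = 1 - 0.4185 = 0.5815, which rounds to 0.582.

0.582


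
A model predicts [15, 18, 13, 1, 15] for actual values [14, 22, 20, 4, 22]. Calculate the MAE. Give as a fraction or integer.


MAE = (1/5) * (|14-15|=1 + |22-18|=4 + |20-13|=7 + |4-1|=3 + |22-15|=7). Sum = 22. MAE = 22/5.

22/5


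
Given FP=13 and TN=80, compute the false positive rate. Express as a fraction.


FPR = FP / (FP + TN) = 13 / 93 = 13/93.

13/93


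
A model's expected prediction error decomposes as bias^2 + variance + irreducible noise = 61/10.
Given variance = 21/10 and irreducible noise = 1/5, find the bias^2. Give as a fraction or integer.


Total error = bias^2 + variance + irreducible noise. So bias^2 = 61/10 - 21/10 - 1/5 = 19/5.

19/5


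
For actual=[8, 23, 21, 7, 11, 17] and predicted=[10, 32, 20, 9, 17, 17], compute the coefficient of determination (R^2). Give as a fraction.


Mean(y) = 29/2. SS_res = 126. SS_tot = 463/2. R^2 = 1 - 126/(463/2) = 211/463.

211/463


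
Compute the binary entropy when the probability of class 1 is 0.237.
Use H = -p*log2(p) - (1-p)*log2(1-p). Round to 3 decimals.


H = -0.237*log2(0.237) - 0.763*log2(0.763) = 0.790.

0.790


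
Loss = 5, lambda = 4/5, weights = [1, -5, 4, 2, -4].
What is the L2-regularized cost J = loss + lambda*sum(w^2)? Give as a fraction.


L2 sq norm = sum(w^2) = 62. J = 5 + 4/5 * 62 = 273/5.

273/5


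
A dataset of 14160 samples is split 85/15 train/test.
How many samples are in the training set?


Test set = 14160 * 15% = 2124. Training set = 14160 - 2124 = 12036.

12036


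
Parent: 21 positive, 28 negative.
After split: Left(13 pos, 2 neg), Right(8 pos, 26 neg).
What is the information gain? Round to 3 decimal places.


H(parent) = 0.9852. H(left) = 0.5665, H(right) = 0.7871. Weighted = (15/49)*0.5665 + (34/49)*0.7871 = 0.7196. IG = 0.9852 - 0.7196 = 0.2656, which rounds to 0.266.

0.266


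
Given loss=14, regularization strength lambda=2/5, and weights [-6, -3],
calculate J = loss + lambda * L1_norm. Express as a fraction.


L1 norm = sum(|w|) = 9. J = 14 + 2/5 * 9 = 88/5.

88/5


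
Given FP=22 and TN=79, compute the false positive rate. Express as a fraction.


FPR = FP / (FP + TN) = 22 / 101 = 22/101.

22/101


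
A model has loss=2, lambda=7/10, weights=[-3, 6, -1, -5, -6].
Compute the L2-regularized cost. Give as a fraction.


L2 sq norm = sum(w^2) = 107. J = 2 + 7/10 * 107 = 769/10.

769/10


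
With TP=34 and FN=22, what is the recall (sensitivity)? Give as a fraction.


Recall = TP / (TP + FN) = 34 / 56 = 17/28.

17/28


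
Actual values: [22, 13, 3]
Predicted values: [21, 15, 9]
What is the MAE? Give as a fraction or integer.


MAE = (1/3) * (|22-21|=1 + |13-15|=2 + |3-9|=6). Sum = 9. MAE = 3.

3


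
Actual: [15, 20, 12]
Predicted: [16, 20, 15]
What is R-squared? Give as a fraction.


Mean(y) = 47/3. SS_res = 10. SS_tot = 98/3. R^2 = 1 - 10/(98/3) = 34/49.

34/49


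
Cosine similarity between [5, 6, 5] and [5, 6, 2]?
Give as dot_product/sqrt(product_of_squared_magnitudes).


dot = 71. |a|^2 = 86, |b|^2 = 65. cos = 71/sqrt(5590).

71/sqrt(5590)


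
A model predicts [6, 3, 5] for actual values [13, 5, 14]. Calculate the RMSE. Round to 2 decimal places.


MSE = 44.6667. RMSE = sqrt(44.6667) = 6.68.

6.68


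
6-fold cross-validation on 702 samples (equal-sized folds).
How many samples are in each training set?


Each validation fold has 702/6 = 117 samples. Training set = 702 - 117 = 585.

585


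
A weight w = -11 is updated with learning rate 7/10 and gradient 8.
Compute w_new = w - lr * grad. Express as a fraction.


w_new = -11 - 7/10 * 8 = -11 - 28/5 = -83/5.

-83/5


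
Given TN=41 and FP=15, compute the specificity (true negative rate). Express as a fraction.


Specificity = TN / (TN + FP) = 41 / 56 = 41/56.

41/56


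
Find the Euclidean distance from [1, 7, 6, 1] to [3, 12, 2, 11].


d = sqrt(sum of squared differences). (1-3)^2=4, (7-12)^2=25, (6-2)^2=16, (1-11)^2=100. Sum = 145.

sqrt(145)


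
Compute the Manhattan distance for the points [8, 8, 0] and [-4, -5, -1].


d = sum of absolute differences: |8--4|=12 + |8--5|=13 + |0--1|=1 = 26.

26


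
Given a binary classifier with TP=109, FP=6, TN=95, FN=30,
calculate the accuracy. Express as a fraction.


Accuracy = (TP + TN) / (TP + TN + FP + FN) = (109 + 95) / 240 = 17/20.

17/20


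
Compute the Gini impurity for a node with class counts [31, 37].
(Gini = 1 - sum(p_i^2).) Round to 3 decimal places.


Total = 68. Proportions: 31/68, 37/68. sum(p_i^2) = 0.5039. Gini = 1 - 0.5039 = 0.4961, which rounds to 0.496.

0.496


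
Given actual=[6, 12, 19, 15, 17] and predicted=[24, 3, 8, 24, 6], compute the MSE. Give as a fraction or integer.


MSE = (1/5) * ((6-24)^2=324 + (12-3)^2=81 + (19-8)^2=121 + (15-24)^2=81 + (17-6)^2=121). Sum = 728. MSE = 728/5.

728/5


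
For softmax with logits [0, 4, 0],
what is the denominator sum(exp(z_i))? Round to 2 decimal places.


Denom = e^0=1.0000 + e^4=54.5982 + e^0=1.0000. Sum = 56.5982, which rounds to 56.60.

56.60


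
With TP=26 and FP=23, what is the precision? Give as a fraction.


Precision = TP / (TP + FP) = 26 / 49 = 26/49.

26/49


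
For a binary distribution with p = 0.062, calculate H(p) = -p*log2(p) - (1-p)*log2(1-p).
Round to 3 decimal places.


H = -0.062*log2(0.062) - 0.938*log2(0.938) = 0.335.

0.335


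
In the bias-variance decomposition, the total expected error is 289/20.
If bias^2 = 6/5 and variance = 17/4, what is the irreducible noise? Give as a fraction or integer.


Total error = bias^2 + variance + irreducible noise. So irreducible noise = 289/20 - 6/5 - 17/4 = 9.

9


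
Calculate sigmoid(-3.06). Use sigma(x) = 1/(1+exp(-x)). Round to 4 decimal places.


sigma(-3.06) = 1/(1+e^(3.06)) = 1/(1+21.327557) = 1/22.327557 = 0.0448.

0.0448


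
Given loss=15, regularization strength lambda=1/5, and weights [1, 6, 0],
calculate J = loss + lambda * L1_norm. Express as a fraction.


L1 norm = sum(|w|) = 7. J = 15 + 1/5 * 7 = 82/5.

82/5


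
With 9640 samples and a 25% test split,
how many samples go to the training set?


Test set = 9640 * 25% = 2410. Training set = 9640 - 2410 = 7230.

7230


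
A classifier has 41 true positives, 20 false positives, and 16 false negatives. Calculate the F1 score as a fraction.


Precision = 41/61 = 41/61. Recall = 41/57 = 41/57. F1 = 2*P*R/(P+R) = 41/59.

41/59


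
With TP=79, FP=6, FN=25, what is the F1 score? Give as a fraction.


Precision = 79/85 = 79/85. Recall = 79/104 = 79/104. F1 = 2*P*R/(P+R) = 158/189.

158/189


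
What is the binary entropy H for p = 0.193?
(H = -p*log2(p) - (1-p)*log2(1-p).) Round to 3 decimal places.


H = -0.193*log2(0.193) - 0.807*log2(0.807) = 0.708.

0.708


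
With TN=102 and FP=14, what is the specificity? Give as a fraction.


Specificity = TN / (TN + FP) = 102 / 116 = 51/58.

51/58


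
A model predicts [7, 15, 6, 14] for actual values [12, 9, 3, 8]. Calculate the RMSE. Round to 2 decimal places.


MSE = 26.5000. RMSE = sqrt(26.5000) = 5.15.

5.15


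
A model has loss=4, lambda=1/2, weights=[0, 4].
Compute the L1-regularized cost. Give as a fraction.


L1 norm = sum(|w|) = 4. J = 4 + 1/2 * 4 = 6.

6


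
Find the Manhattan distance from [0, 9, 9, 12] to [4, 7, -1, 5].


d = sum of absolute differences: |0-4|=4 + |9-7|=2 + |9--1|=10 + |12-5|=7 = 23.

23


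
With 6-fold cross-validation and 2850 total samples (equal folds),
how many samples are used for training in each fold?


Each validation fold has 2850/6 = 475 samples. Training set = 2850 - 475 = 2375.

2375


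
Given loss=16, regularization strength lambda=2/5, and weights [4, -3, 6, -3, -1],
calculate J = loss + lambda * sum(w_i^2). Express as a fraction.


L2 sq norm = sum(w^2) = 71. J = 16 + 2/5 * 71 = 222/5.

222/5


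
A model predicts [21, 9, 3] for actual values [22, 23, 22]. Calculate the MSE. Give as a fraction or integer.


MSE = (1/3) * ((22-21)^2=1 + (23-9)^2=196 + (22-3)^2=361). Sum = 558. MSE = 186.

186


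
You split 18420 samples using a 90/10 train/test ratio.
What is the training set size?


Test set = 18420 * 10% = 1842. Training set = 18420 - 1842 = 16578.

16578


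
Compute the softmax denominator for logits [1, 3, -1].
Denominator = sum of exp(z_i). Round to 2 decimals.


Denom = e^1=2.7183 + e^3=20.0855 + e^-1=0.3679. Sum = 23.1717, which rounds to 23.17.

23.17


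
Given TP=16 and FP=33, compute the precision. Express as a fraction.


Precision = TP / (TP + FP) = 16 / 49 = 16/49.

16/49


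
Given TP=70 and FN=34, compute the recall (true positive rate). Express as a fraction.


Recall = TP / (TP + FN) = 70 / 104 = 35/52.

35/52


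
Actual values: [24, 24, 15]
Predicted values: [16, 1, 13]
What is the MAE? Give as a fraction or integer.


MAE = (1/3) * (|24-16|=8 + |24-1|=23 + |15-13|=2). Sum = 33. MAE = 11.

11


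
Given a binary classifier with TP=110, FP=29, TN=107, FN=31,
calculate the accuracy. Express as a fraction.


Accuracy = (TP + TN) / (TP + TN + FP + FN) = (110 + 107) / 277 = 217/277.

217/277


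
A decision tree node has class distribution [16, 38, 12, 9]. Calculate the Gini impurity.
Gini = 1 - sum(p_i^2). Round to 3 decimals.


Total = 75. Proportions: 16/75, 38/75, 12/75, 9/75. sum(p_i^2) = 0.3422. Gini = 1 - 0.3422 = 0.6578, which rounds to 0.658.

0.658


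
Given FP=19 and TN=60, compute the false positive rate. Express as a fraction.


FPR = FP / (FP + TN) = 19 / 79 = 19/79.

19/79


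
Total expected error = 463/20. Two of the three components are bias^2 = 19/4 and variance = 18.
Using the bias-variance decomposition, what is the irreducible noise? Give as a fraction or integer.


Total error = bias^2 + variance + irreducible noise. So irreducible noise = 463/20 - 19/4 - 18 = 2/5.

2/5


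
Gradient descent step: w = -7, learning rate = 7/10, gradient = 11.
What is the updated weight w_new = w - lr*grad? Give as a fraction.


w_new = -7 - 7/10 * 11 = -7 - 77/10 = -147/10.

-147/10


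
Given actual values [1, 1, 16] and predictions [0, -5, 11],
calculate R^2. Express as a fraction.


Mean(y) = 6. SS_res = 62. SS_tot = 150. R^2 = 1 - 62/(150) = 44/75.

44/75


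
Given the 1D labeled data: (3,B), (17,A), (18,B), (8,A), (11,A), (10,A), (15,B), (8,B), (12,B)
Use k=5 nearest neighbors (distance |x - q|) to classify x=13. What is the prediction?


Distances: |3-13|=10, |17-13|=4, |18-13|=5, |8-13|=5, |11-13|=2, |10-13|=3, |15-13|=2, |8-13|=5, |12-13|=1. 5 nearest: (12,B), (11,A), (15,B), (10,A), (17,A). Counts: {'B': 2, 'A': 3}. Majority class: A.

A


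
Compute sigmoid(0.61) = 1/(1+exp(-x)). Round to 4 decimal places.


sigma(0.61) = 1/(1+e^(-0.61)) = 1/(1+0.543351) = 1/1.543351 = 0.6479.

0.6479


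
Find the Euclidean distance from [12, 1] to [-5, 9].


d = sqrt(sum of squared differences). (12--5)^2=289, (1-9)^2=64. Sum = 353.

sqrt(353)


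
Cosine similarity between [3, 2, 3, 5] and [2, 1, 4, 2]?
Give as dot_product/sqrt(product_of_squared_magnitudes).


dot = 30. |a|^2 = 47, |b|^2 = 25. cos = 30/sqrt(1175).

30/sqrt(1175)


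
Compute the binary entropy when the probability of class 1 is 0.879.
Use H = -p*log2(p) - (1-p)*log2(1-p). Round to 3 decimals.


H = -0.879*log2(0.879) - 0.121*log2(0.121) = 0.532.

0.532


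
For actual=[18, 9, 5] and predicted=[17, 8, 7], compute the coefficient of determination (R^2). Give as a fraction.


Mean(y) = 32/3. SS_res = 6. SS_tot = 266/3. R^2 = 1 - 6/(266/3) = 124/133.

124/133


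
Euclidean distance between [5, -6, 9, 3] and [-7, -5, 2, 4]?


d = sqrt(sum of squared differences). (5--7)^2=144, (-6--5)^2=1, (9-2)^2=49, (3-4)^2=1. Sum = 195.

sqrt(195)


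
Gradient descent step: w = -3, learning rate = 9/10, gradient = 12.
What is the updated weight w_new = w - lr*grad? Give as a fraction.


w_new = -3 - 9/10 * 12 = -3 - 54/5 = -69/5.

-69/5


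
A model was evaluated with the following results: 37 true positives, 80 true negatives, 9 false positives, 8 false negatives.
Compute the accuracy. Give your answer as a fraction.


Accuracy = (TP + TN) / (TP + TN + FP + FN) = (37 + 80) / 134 = 117/134.

117/134


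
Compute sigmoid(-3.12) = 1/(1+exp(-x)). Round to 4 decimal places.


sigma(-3.12) = 1/(1+e^(3.12)) = 1/(1+22.646380) = 1/23.646380 = 0.0423.

0.0423


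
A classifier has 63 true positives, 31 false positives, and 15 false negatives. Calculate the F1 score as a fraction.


Precision = 63/94 = 63/94. Recall = 63/78 = 21/26. F1 = 2*P*R/(P+R) = 63/86.

63/86


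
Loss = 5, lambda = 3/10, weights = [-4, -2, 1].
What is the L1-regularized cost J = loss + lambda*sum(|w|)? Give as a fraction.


L1 norm = sum(|w|) = 7. J = 5 + 3/10 * 7 = 71/10.

71/10


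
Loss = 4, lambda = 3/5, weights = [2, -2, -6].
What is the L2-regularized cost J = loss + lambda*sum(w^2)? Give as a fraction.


L2 sq norm = sum(w^2) = 44. J = 4 + 3/5 * 44 = 152/5.

152/5


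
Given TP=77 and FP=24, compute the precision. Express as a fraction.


Precision = TP / (TP + FP) = 77 / 101 = 77/101.

77/101


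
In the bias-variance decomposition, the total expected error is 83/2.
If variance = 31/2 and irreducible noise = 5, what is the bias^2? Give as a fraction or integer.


Total error = bias^2 + variance + irreducible noise. So bias^2 = 83/2 - 31/2 - 5 = 21.

21


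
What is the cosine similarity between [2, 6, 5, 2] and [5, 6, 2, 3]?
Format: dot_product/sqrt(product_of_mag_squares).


dot = 62. |a|^2 = 69, |b|^2 = 74. cos = 62/sqrt(5106).

62/sqrt(5106)


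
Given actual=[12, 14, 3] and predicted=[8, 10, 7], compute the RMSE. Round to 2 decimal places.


MSE = 16.0000. RMSE = sqrt(16.0000) = 4.00.

4.00


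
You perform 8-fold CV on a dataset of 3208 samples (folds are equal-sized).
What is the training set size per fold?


Each validation fold has 3208/8 = 401 samples. Training set = 3208 - 401 = 2807.

2807


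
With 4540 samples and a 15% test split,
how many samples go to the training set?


Test set = 4540 * 15% = 681. Training set = 4540 - 681 = 3859.

3859


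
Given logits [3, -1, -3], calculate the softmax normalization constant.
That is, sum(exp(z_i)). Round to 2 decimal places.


Denom = e^3=20.0855 + e^-1=0.3679 + e^-3=0.0498. Sum = 20.5032, which rounds to 20.50.

20.50


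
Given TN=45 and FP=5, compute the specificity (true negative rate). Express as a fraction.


Specificity = TN / (TN + FP) = 45 / 50 = 9/10.

9/10


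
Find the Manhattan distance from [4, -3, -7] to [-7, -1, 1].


d = sum of absolute differences: |4--7|=11 + |-3--1|=2 + |-7-1|=8 = 21.

21


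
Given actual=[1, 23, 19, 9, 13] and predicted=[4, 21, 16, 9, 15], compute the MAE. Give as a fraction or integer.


MAE = (1/5) * (|1-4|=3 + |23-21|=2 + |19-16|=3 + |9-9|=0 + |13-15|=2). Sum = 10. MAE = 2.

2


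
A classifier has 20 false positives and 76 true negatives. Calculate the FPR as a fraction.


FPR = FP / (FP + TN) = 20 / 96 = 5/24.

5/24


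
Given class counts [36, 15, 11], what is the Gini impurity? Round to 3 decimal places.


Total = 62. Proportions: 36/62, 15/62, 11/62. sum(p_i^2) = 0.4272. Gini = 1 - 0.4272 = 0.5728, which rounds to 0.573.

0.573


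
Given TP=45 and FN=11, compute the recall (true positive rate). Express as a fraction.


Recall = TP / (TP + FN) = 45 / 56 = 45/56.

45/56


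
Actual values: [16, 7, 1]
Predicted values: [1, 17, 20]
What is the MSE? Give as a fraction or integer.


MSE = (1/3) * ((16-1)^2=225 + (7-17)^2=100 + (1-20)^2=361). Sum = 686. MSE = 686/3.

686/3


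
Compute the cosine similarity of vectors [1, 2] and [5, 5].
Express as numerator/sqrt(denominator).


dot = 15. |a|^2 = 5, |b|^2 = 50. cos = 15/sqrt(250).

15/sqrt(250)


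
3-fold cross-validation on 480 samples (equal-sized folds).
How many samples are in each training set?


Each validation fold has 480/3 = 160 samples. Training set = 480 - 160 = 320.

320


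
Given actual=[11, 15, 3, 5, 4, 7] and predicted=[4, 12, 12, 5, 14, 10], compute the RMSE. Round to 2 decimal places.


MSE = 41.3333. RMSE = sqrt(41.3333) = 6.43.

6.43


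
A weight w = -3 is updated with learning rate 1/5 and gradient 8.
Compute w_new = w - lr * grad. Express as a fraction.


w_new = -3 - 1/5 * 8 = -3 - 8/5 = -23/5.

-23/5


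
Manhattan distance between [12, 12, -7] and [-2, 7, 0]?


d = sum of absolute differences: |12--2|=14 + |12-7|=5 + |-7-0|=7 = 26.

26


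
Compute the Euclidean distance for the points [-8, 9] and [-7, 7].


d = sqrt(sum of squared differences). (-8--7)^2=1, (9-7)^2=4. Sum = 5.

sqrt(5)


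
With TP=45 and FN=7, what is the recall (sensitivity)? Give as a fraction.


Recall = TP / (TP + FN) = 45 / 52 = 45/52.

45/52


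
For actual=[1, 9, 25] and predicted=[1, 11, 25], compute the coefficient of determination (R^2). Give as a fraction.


Mean(y) = 35/3. SS_res = 4. SS_tot = 896/3. R^2 = 1 - 4/(896/3) = 221/224.

221/224


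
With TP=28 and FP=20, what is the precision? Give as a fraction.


Precision = TP / (TP + FP) = 28 / 48 = 7/12.

7/12


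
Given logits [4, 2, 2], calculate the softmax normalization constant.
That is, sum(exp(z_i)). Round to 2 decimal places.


Denom = e^4=54.5982 + e^2=7.3891 + e^2=7.3891. Sum = 69.3764, which rounds to 69.38.

69.38


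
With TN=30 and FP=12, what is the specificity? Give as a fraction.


Specificity = TN / (TN + FP) = 30 / 42 = 5/7.

5/7


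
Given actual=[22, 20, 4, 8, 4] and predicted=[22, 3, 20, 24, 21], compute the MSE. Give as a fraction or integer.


MSE = (1/5) * ((22-22)^2=0 + (20-3)^2=289 + (4-20)^2=256 + (8-24)^2=256 + (4-21)^2=289). Sum = 1090. MSE = 218.

218


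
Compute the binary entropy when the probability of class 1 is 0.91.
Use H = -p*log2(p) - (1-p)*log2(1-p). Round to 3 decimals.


H = -0.91*log2(0.91) - 0.09*log2(0.09) = 0.436.

0.436


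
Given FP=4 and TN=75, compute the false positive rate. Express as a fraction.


FPR = FP / (FP + TN) = 4 / 79 = 4/79.

4/79


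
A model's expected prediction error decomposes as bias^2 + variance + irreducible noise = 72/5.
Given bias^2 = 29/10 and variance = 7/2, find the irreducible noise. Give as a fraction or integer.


Total error = bias^2 + variance + irreducible noise. So irreducible noise = 72/5 - 29/10 - 7/2 = 8.

8


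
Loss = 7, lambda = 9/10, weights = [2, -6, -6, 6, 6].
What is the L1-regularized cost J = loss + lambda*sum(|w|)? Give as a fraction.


L1 norm = sum(|w|) = 26. J = 7 + 9/10 * 26 = 152/5.

152/5


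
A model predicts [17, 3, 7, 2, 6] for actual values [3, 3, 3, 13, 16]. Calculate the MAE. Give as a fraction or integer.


MAE = (1/5) * (|3-17|=14 + |3-3|=0 + |3-7|=4 + |13-2|=11 + |16-6|=10). Sum = 39. MAE = 39/5.

39/5


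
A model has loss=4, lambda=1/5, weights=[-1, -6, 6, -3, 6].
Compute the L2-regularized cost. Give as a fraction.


L2 sq norm = sum(w^2) = 118. J = 4 + 1/5 * 118 = 138/5.

138/5


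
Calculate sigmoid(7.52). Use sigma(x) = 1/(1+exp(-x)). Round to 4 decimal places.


sigma(7.52) = 1/(1+e^(-7.52)) = 1/(1+0.000542) = 1/1.000542 = 0.9995.

0.9995


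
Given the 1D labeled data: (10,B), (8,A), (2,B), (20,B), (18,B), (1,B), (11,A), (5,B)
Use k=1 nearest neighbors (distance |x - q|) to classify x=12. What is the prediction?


Distances: |10-12|=2, |8-12|=4, |2-12|=10, |20-12|=8, |18-12|=6, |1-12|=11, |11-12|=1, |5-12|=7. 1 nearest: (11,A). Counts: {'A': 1}. Majority class: A.

A


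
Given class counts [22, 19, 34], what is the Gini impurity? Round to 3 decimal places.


Total = 75. Proportions: 22/75, 19/75, 34/75. sum(p_i^2) = 0.3557. Gini = 1 - 0.3557 = 0.6443, which rounds to 0.644.

0.644


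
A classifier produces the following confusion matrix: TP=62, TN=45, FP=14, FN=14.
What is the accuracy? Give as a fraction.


Accuracy = (TP + TN) / (TP + TN + FP + FN) = (62 + 45) / 135 = 107/135.

107/135


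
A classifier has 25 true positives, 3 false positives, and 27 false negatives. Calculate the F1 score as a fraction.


Precision = 25/28 = 25/28. Recall = 25/52 = 25/52. F1 = 2*P*R/(P+R) = 5/8.

5/8


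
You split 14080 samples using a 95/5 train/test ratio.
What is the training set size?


Test set = 14080 * 5% = 704. Training set = 14080 - 704 = 13376.

13376


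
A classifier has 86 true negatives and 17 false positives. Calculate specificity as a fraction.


Specificity = TN / (TN + FP) = 86 / 103 = 86/103.

86/103


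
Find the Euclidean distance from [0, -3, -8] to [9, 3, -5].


d = sqrt(sum of squared differences). (0-9)^2=81, (-3-3)^2=36, (-8--5)^2=9. Sum = 126.

sqrt(126)


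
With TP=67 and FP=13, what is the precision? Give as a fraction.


Precision = TP / (TP + FP) = 67 / 80 = 67/80.

67/80


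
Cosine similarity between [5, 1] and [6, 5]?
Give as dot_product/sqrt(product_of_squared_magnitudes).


dot = 35. |a|^2 = 26, |b|^2 = 61. cos = 35/sqrt(1586).

35/sqrt(1586)


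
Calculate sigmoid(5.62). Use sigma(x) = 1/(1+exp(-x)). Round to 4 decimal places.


sigma(5.62) = 1/(1+e^(-5.62)) = 1/(1+0.003625) = 1/1.003625 = 0.9964.

0.9964


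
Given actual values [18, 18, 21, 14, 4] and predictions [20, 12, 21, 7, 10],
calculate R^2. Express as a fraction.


Mean(y) = 15. SS_res = 125. SS_tot = 176. R^2 = 1 - 125/(176) = 51/176.

51/176


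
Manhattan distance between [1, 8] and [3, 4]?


d = sum of absolute differences: |1-3|=2 + |8-4|=4 = 6.

6


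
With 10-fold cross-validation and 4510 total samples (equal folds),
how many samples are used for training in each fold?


Each validation fold has 4510/10 = 451 samples. Training set = 4510 - 451 = 4059.

4059


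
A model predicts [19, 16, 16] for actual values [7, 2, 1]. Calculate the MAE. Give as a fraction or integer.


MAE = (1/3) * (|7-19|=12 + |2-16|=14 + |1-16|=15). Sum = 41. MAE = 41/3.

41/3


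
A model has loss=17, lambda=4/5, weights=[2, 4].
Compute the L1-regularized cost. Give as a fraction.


L1 norm = sum(|w|) = 6. J = 17 + 4/5 * 6 = 109/5.

109/5


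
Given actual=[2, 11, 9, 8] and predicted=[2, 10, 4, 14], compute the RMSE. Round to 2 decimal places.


MSE = 15.5000. RMSE = sqrt(15.5000) = 3.94.

3.94


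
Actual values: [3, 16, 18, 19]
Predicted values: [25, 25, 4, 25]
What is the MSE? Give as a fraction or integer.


MSE = (1/4) * ((3-25)^2=484 + (16-25)^2=81 + (18-4)^2=196 + (19-25)^2=36). Sum = 797. MSE = 797/4.

797/4


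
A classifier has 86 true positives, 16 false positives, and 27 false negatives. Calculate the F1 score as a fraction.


Precision = 86/102 = 43/51. Recall = 86/113 = 86/113. F1 = 2*P*R/(P+R) = 4/5.

4/5


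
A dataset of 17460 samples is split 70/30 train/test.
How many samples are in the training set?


Test set = 17460 * 30% = 5238. Training set = 17460 - 5238 = 12222.

12222


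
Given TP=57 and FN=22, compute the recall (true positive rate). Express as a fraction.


Recall = TP / (TP + FN) = 57 / 79 = 57/79.

57/79


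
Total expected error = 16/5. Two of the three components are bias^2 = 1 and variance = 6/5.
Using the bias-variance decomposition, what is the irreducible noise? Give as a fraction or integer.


Total error = bias^2 + variance + irreducible noise. So irreducible noise = 16/5 - 1 - 6/5 = 1.

1


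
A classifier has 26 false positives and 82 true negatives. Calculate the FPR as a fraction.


FPR = FP / (FP + TN) = 26 / 108 = 13/54.

13/54


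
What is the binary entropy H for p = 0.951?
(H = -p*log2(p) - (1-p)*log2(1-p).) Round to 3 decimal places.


H = -0.951*log2(0.951) - 0.049*log2(0.049) = 0.282.

0.282


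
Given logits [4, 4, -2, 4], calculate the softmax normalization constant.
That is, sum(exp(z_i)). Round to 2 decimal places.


Denom = e^4=54.5982 + e^4=54.5982 + e^-2=0.1353 + e^4=54.5982. Sum = 163.9299, which rounds to 163.93.

163.93


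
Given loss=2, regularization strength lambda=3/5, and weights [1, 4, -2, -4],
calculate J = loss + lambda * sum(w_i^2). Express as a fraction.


L2 sq norm = sum(w^2) = 37. J = 2 + 3/5 * 37 = 121/5.

121/5


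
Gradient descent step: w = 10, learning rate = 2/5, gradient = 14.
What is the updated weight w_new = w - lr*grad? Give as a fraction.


w_new = 10 - 2/5 * 14 = 10 - 28/5 = 22/5.

22/5


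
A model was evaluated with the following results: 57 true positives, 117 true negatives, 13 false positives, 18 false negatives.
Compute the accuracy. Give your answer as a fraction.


Accuracy = (TP + TN) / (TP + TN + FP + FN) = (57 + 117) / 205 = 174/205.

174/205


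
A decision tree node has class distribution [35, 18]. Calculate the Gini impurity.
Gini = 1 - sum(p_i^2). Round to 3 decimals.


Total = 53. Proportions: 35/53, 18/53. sum(p_i^2) = 0.5514. Gini = 1 - 0.5514 = 0.4486, which rounds to 0.449.

0.449


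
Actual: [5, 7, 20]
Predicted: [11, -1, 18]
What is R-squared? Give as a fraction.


Mean(y) = 32/3. SS_res = 104. SS_tot = 398/3. R^2 = 1 - 104/(398/3) = 43/199.

43/199


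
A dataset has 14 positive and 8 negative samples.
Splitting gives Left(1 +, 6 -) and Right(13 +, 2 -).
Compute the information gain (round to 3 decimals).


H(parent) = 0.9457. H(left) = 0.5917, H(right) = 0.5665. Weighted = (7/22)*0.5917 + (15/22)*0.5665 = 0.5745. IG = 0.9457 - 0.5745 = 0.3712, which rounds to 0.371.

0.371


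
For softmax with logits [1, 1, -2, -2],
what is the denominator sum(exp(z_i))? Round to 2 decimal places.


Denom = e^1=2.7183 + e^1=2.7183 + e^-2=0.1353 + e^-2=0.1353. Sum = 5.7072, which rounds to 5.71.

5.71


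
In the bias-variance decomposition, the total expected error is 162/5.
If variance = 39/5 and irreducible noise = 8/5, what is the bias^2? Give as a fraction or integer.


Total error = bias^2 + variance + irreducible noise. So bias^2 = 162/5 - 39/5 - 8/5 = 23.

23


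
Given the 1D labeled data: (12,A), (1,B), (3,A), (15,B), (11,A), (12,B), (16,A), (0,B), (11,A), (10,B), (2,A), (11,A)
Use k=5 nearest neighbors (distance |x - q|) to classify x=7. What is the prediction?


Distances: |12-7|=5, |1-7|=6, |3-7|=4, |15-7|=8, |11-7|=4, |12-7|=5, |16-7|=9, |0-7|=7, |11-7|=4, |10-7|=3, |2-7|=5, |11-7|=4. 5 nearest: (10,B), (3,A), (11,A), (11,A), (11,A). Counts: {'B': 1, 'A': 4}. Majority class: A.

A


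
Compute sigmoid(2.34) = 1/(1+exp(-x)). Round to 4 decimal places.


sigma(2.34) = 1/(1+e^(-2.34)) = 1/(1+0.096328) = 1/1.096328 = 0.9121.

0.9121


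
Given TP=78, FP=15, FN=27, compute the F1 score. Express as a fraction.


Precision = 78/93 = 26/31. Recall = 78/105 = 26/35. F1 = 2*P*R/(P+R) = 26/33.

26/33


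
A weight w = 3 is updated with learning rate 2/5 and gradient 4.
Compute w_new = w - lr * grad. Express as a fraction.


w_new = 3 - 2/5 * 4 = 3 - 8/5 = 7/5.

7/5


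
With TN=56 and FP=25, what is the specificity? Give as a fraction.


Specificity = TN / (TN + FP) = 56 / 81 = 56/81.

56/81


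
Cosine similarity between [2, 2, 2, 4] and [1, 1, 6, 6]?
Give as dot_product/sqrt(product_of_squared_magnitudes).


dot = 40. |a|^2 = 28, |b|^2 = 74. cos = 40/sqrt(2072).

40/sqrt(2072)


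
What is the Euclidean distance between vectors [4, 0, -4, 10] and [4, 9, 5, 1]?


d = sqrt(sum of squared differences). (4-4)^2=0, (0-9)^2=81, (-4-5)^2=81, (10-1)^2=81. Sum = 243.

sqrt(243)


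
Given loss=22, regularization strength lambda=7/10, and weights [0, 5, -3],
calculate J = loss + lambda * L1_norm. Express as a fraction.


L1 norm = sum(|w|) = 8. J = 22 + 7/10 * 8 = 138/5.

138/5


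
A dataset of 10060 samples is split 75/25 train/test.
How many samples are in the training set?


Test set = 10060 * 25% = 2515. Training set = 10060 - 2515 = 7545.

7545


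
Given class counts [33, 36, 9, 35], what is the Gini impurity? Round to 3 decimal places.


Total = 113. Proportions: 33/113, 36/113, 9/113, 35/113. sum(p_i^2) = 0.2891. Gini = 1 - 0.2891 = 0.7109, which rounds to 0.711.

0.711


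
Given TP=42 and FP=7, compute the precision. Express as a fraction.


Precision = TP / (TP + FP) = 42 / 49 = 6/7.

6/7


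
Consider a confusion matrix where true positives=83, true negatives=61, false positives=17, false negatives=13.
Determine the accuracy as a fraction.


Accuracy = (TP + TN) / (TP + TN + FP + FN) = (83 + 61) / 174 = 24/29.

24/29


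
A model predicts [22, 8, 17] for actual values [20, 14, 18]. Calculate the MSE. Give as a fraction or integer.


MSE = (1/3) * ((20-22)^2=4 + (14-8)^2=36 + (18-17)^2=1). Sum = 41. MSE = 41/3.

41/3


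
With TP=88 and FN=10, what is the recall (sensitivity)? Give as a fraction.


Recall = TP / (TP + FN) = 88 / 98 = 44/49.

44/49


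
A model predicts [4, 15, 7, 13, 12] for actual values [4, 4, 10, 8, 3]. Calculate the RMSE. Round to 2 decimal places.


MSE = 47.2000. RMSE = sqrt(47.2000) = 6.87.

6.87


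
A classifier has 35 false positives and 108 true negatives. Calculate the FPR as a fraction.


FPR = FP / (FP + TN) = 35 / 143 = 35/143.

35/143


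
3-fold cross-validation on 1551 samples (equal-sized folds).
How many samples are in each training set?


Each validation fold has 1551/3 = 517 samples. Training set = 1551 - 517 = 1034.

1034


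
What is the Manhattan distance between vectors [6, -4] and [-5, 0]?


d = sum of absolute differences: |6--5|=11 + |-4-0|=4 = 15.

15


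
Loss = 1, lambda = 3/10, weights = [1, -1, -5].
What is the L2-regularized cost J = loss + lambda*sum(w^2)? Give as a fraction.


L2 sq norm = sum(w^2) = 27. J = 1 + 3/10 * 27 = 91/10.

91/10


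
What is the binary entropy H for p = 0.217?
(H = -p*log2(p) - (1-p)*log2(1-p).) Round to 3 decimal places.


H = -0.217*log2(0.217) - 0.783*log2(0.783) = 0.755.

0.755


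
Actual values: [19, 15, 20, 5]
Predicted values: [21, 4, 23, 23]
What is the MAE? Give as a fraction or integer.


MAE = (1/4) * (|19-21|=2 + |15-4|=11 + |20-23|=3 + |5-23|=18). Sum = 34. MAE = 17/2.

17/2


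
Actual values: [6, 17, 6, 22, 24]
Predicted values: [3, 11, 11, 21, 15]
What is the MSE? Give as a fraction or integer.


MSE = (1/5) * ((6-3)^2=9 + (17-11)^2=36 + (6-11)^2=25 + (22-21)^2=1 + (24-15)^2=81). Sum = 152. MSE = 152/5.

152/5


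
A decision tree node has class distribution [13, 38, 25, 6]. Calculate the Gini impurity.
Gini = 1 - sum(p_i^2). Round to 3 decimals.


Total = 82. Proportions: 13/82, 38/82, 25/82, 6/82. sum(p_i^2) = 0.3382. Gini = 1 - 0.3382 = 0.6618, which rounds to 0.662.

0.662


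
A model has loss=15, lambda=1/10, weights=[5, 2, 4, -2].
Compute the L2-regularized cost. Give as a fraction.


L2 sq norm = sum(w^2) = 49. J = 15 + 1/10 * 49 = 199/10.

199/10


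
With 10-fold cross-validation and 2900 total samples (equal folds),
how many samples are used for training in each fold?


Each validation fold has 2900/10 = 290 samples. Training set = 2900 - 290 = 2610.

2610


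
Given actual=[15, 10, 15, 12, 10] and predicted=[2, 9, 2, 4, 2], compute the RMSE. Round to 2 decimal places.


MSE = 93.4000. RMSE = sqrt(93.4000) = 9.66.

9.66


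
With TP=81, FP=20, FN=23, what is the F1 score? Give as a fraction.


Precision = 81/101 = 81/101. Recall = 81/104 = 81/104. F1 = 2*P*R/(P+R) = 162/205.

162/205
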